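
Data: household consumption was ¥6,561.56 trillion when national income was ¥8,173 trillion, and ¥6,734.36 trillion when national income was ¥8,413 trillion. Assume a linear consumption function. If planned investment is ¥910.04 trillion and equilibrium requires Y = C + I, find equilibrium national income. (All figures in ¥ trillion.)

MPC = (6734.36 − 6561.56)/(8413 − 8173) = 172.8/240 = 0.72
a = 6561.56 − 0.72(8173) = 677
Equilibrium: Y = 677 + 0.72Y + 910.04
0.28Y = 1587.04, so Y = 1587.04/0.28 = 5668

Y = 5668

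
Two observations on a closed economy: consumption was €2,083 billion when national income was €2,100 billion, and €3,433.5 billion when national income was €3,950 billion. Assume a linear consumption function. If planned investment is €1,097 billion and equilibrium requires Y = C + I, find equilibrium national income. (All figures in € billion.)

Y = 6100

MPC = (3433.5 − 2083)/(3950 − 2100) = 1350.5/1850 = 0.73
a = 2083 − 0.73(2100) = 550
Equilibrium: Y = 550 + 0.73Y + 1097
0.27Y = 1647, so Y = 1647/0.27 = 6100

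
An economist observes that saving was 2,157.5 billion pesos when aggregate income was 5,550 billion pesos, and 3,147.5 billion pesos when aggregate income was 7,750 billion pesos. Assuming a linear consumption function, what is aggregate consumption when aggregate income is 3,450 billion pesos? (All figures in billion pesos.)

MPS = ΔS/ΔY = (3147.5 − 2157.5)/(7750 − 5550) = 990/2200 = 0.45
MPC = 1 − MPS = 0.55
Autonomous saving = 2157.5 − 0.45(5550) = -340, so a = 340
C = 340 + 0.55(3450) = 340 + 1897.5 = 2237.5

C = 2237.5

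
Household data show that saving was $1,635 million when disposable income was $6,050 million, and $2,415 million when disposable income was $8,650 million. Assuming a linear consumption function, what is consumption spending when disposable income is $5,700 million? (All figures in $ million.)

MPS = ΔS/ΔY = (2415 − 1635)/(8650 − 6050) = 780/2600 = 0.3
MPC = 1 − MPS = 0.7
Autonomous saving = 1635 − 0.3(6050) = -180, so a = 180
C = 180 + 0.7(5700) = 180 + 3990 = 4170

C = 4170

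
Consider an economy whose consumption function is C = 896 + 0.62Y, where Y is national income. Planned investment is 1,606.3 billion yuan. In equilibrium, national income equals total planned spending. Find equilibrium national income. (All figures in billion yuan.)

Y = 6585

Y = C + I = 896 + 0.62Y + 1606.3
Y − 0.62Y = 2502.3
0.38Y = 2502.3, so Y = 2502.3/0.38 = 6585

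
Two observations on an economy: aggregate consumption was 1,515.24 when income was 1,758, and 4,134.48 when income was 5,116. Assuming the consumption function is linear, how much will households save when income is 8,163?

MPC = (4134.48 − 1515.24)/(5116 − 1758) = 2619.24/3358 = 0.78
a = 1515.24 − 0.78(1758) = 1515.24 − 1371.24 = 144
C = 144 + 0.78(8163) = 6511.14
S = 8163 − 6511.14 = 1651.86

S = 1651.86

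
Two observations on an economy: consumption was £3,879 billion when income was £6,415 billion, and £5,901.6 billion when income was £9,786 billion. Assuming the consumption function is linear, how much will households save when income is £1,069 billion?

S = 397.6

MPC = (5901.6 − 3879)/(9786 − 6415) = 2022.6/3371 = 0.6
a = 3879 − 0.6(6415) = 3879 − 3849 = 30
C = 30 + 0.6(1069) = 671.4
S = 1069 − 671.4 = 397.6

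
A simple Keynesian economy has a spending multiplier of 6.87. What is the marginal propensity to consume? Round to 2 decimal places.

k = 1/(1 − MPC), so 1 − MPC = 1/k = 1/6.87 = 0.1456
MPC = 1 − 0.1456 = 0.85

MPC = 0.85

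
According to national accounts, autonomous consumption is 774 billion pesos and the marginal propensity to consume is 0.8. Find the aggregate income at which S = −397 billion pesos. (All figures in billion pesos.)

Y = 1885

S = Y − C = -774 + 0.2Y
-774 + 0.2Y = -397, so 0.2Y = 377 and Y = 1885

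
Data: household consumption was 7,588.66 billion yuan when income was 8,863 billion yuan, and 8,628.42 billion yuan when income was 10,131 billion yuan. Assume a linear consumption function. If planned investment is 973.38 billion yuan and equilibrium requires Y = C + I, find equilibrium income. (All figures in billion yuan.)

Y = 7191

MPC = (8628.42 − 7588.66)/(10131 − 8863) = 1039.76/1268 = 0.82
a = 7588.66 − 0.82(8863) = 321
Equilibrium: Y = 321 + 0.82Y + 973.38
0.18Y = 1294.38, so Y = 1294.38/0.18 = 7191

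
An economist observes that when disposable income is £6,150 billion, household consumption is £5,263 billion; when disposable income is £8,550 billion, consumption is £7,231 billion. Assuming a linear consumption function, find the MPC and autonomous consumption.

MPC = 0.82; a = 220

MPC = ΔC/ΔY = (7231 − 5263)/(8550 − 6150) = 1968/2400 = 0.82
a = C − MPC·Y = 5263 − 0.82(6150) = 5263 − 5043 = 220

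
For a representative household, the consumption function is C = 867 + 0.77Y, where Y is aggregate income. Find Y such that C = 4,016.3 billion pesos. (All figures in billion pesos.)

Y = 4090

867 + 0.77Y = 4016.3
0.77Y = 3149.3, so Y = 3149.3/0.77 = 4090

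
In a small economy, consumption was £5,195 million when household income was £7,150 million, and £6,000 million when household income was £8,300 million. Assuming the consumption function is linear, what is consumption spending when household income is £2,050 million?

MPC = (6000 − 5195)/(8300 − 7150) = 805/1150 = 0.7
a = 5195 − 0.7(7150) = 5195 − 5005 = 190
C = 190 + 0.7(2050) = 190 + 1435 = 1625

C = 1625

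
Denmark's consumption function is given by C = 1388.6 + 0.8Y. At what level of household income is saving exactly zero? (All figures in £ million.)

At break-even, C = Y: 1388.6 + 0.8Y = Y
0.2Y = 1388.6, so Y = 1388.6/0.2 = 6943

Y = 6943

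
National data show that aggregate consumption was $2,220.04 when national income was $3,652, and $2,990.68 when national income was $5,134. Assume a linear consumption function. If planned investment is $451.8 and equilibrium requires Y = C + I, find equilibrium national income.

MPC = (2990.68 − 2220.04)/(5134 − 3652) = 770.64/1482 = 0.52
a = 2220.04 − 0.52(3652) = 321
Equilibrium: Y = 321 + 0.52Y + 451.8
0.48Y = 772.8, so Y = 772.8/0.48 = 1610

Y = 1610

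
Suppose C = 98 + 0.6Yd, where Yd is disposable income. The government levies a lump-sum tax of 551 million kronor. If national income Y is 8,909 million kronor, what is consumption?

C = 5112.8

Yd = Y − T = 8909 − 551 = 8358
C = 98 + 0.6(8358) = 98 + 5014.8 = 5112.8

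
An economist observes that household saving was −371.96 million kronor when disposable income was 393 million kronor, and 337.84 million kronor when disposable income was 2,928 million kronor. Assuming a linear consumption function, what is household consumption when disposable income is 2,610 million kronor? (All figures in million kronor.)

C = 2361.2

MPS = ΔS/ΔY = (337.84 − (-371.96))/(2928 − 393) = 709.8/2535 = 0.28
MPC = 1 − MPS = 0.72
Autonomous saving = -371.96 − 0.28(393) = -482, so a = 482
C = 482 + 0.72(2610) = 482 + 1879.2 = 2361.2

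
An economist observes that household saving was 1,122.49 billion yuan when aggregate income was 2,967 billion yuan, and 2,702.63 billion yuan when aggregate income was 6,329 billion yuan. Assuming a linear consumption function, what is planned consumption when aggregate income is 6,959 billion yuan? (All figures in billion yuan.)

C = 3960.27

MPS = ΔS/ΔY = (2702.63 − 1122.49)/(6329 − 2967) = 1580.14/3362 = 0.47
MPC = 1 − MPS = 0.53
Autonomous saving = 1122.49 − 0.47(2967) = -272, so a = 272
C = 272 + 0.53(6959) = 272 + 3688.27 = 3960.27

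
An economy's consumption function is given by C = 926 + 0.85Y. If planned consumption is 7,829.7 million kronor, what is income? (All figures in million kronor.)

926 + 0.85Y = 7829.7
0.85Y = 6903.7, so Y = 6903.7/0.85 = 8122

Y = 8122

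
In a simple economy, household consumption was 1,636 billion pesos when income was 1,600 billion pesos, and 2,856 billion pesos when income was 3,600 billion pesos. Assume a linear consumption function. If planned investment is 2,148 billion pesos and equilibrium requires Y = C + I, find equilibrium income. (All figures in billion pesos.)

Y = 7200

MPC = (2856 − 1636)/(3600 − 1600) = 1220/2000 = 0.61
a = 1636 − 0.61(1600) = 660
Equilibrium: Y = 660 + 0.61Y + 2148
0.39Y = 2808, so Y = 2808/0.39 = 7200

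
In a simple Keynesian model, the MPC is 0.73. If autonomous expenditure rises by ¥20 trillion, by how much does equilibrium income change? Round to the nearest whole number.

ΔY ≈ 74

The multiplier is 1/(1 − MPC) = 1/0.27.
ΔY = 20/0.27 = 74.07 ≈ 74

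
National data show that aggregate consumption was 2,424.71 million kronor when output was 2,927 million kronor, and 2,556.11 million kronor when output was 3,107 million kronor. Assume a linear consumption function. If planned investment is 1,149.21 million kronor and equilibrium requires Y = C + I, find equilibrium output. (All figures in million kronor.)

Y = 5323

MPC = (2556.11 − 2424.71)/(3107 − 2927) = 131.4/180 = 0.73
a = 2424.71 − 0.73(2927) = 288
Equilibrium: Y = 288 + 0.73Y + 1149.21
0.27Y = 1437.21, so Y = 1437.21/0.27 = 5323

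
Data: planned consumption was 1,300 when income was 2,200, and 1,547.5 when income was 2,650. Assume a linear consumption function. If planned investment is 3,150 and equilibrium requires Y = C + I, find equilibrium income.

Y = 7200

MPC = (1547.5 − 1300)/(2650 − 2200) = 247.5/450 = 0.55
a = 1300 − 0.55(2200) = 90
Equilibrium: Y = 90 + 0.55Y + 3150
0.45Y = 3240, so Y = 3240/0.45 = 7200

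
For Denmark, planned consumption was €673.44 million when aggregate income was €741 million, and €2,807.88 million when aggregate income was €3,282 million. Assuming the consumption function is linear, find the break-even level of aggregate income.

Y = 318.75

MPC = (2807.88 − 673.44)/(3282 − 741) = 2134.44/2541 = 0.84
a = 673.44 − 0.84(741) = 673.44 − 622.44 = 51
Break-even: Y = a/(1−MPC) = 51/0.16 = 318.75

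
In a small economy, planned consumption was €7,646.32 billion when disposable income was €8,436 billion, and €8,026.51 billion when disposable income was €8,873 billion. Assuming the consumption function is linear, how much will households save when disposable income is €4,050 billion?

MPC = (8026.51 − 7646.32)/(8873 − 8436) = 380.19/437 = 0.87
a = 7646.32 − 0.87(8436) = 7646.32 − 7339.32 = 307
C = 307 + 0.87(4050) = 3830.5
S = 4050 − 3830.5 = 219.5

S = 219.5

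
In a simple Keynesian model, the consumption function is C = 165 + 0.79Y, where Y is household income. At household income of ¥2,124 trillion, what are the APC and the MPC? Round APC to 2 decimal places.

APC = 0.87; MPC = 0.79

MPC = 0.79 (the slope of the consumption function)
C = 165 + 0.79(2124) = 1842.96, so APC = 1842.96/2124 = 0.87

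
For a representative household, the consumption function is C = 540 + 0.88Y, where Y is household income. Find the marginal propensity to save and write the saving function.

MPS = 0.12; S = -540 + 0.12Y

MPS = 1 − MPC = 1 − 0.88 = 0.12
S = Y − C = -540 + 0.12Y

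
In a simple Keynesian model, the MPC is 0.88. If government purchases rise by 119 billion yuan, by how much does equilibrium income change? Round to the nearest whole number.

ΔY ≈ 992

The multiplier is 1/(1 − MPC) = 1/0.12.
ΔY = 119/0.12 = 991.67 ≈ 992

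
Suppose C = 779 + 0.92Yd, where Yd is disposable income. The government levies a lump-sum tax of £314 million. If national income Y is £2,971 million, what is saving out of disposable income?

Yd = Y − T = 2971 − 314 = 2657
C = 779 + 0.92(2657) = 779 + 2444.44 = 3223.44
S = Yd − C = 2657 − 3223.44 = -566.44

S = -566.44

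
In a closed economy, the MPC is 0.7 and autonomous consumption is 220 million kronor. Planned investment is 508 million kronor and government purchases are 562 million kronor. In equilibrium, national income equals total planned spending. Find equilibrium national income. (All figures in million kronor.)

Y = C + I + G = 220 + 0.7Y + 508 + 562
Y − 0.7Y = 1290
0.3Y = 1290, so Y = 1290/0.3 = 4300

Y = 4300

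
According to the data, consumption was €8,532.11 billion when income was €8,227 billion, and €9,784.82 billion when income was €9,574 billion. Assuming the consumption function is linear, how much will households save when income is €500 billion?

MPC = (9784.82 − 8532.11)/(9574 − 8227) = 1252.71/1347 = 0.93
a = 8532.11 − 0.93(8227) = 8532.11 − 7651.11 = 881
C = 881 + 0.93(500) = 1346
S = 500 − 1346 = -846

S = -846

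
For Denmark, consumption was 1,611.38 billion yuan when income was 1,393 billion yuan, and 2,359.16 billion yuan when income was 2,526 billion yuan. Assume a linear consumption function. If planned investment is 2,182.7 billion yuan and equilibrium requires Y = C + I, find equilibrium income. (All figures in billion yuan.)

MPC = (2359.16 − 1611.38)/(2526 − 1393) = 747.78/1133 = 0.66
a = 1611.38 − 0.66(1393) = 692
Equilibrium: Y = 692 + 0.66Y + 2182.7
0.34Y = 2874.7, so Y = 2874.7/0.34 = 8455

Y = 8455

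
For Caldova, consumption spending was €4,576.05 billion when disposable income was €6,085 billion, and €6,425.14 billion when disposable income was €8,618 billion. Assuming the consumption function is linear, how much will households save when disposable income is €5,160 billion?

MPC = (6425.14 − 4576.05)/(8618 − 6085) = 1849.09/2533 = 0.73
a = 4576.05 − 0.73(6085) = 4576.05 − 4442.05 = 134
C = 134 + 0.73(5160) = 3900.8
S = 5160 − 3900.8 = 1259.2

S = 1259.2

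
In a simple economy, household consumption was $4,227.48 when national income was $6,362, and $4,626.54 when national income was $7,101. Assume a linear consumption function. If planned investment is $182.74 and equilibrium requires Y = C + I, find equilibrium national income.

MPC = (4626.54 − 4227.48)/(7101 − 6362) = 399.06/739 = 0.54
a = 4227.48 − 0.54(6362) = 792
Equilibrium: Y = 792 + 0.54Y + 182.74
0.46Y = 974.74, so Y = 974.74/0.46 = 2119

Y = 2119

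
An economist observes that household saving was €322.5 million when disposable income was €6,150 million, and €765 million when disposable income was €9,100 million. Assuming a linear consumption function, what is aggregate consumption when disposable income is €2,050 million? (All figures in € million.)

MPS = ΔS/ΔY = (765 − 322.5)/(9100 − 6150) = 442.5/2950 = 0.15
MPC = 1 − MPS = 0.85
Autonomous saving = 322.5 − 0.15(6150) = -600, so a = 600
C = 600 + 0.85(2050) = 600 + 1742.5 = 2342.5

C = 2342.5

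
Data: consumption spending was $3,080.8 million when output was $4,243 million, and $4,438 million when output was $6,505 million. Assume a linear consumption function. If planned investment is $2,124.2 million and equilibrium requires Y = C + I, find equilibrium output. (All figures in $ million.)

Y = 6648

MPC = (4438 − 3080.8)/(6505 − 4243) = 1357.2/2262 = 0.6
a = 3080.8 − 0.6(4243) = 535
Equilibrium: Y = 535 + 0.6Y + 2124.2
0.4Y = 2659.2, so Y = 2659.2/0.4 = 6648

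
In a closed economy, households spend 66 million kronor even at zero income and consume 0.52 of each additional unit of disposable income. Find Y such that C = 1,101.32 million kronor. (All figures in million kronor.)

66 + 0.52Y = 1101.32
0.52Y = 1035.32, so Y = 1035.32/0.52 = 1991

Y = 1991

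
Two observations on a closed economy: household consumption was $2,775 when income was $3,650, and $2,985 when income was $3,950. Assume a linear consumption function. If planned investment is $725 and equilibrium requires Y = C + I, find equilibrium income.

MPC = (2985 − 2775)/(3950 − 3650) = 210/300 = 0.7
a = 2775 − 0.7(3650) = 220
Equilibrium: Y = 220 + 0.7Y + 725
0.3Y = 945, so Y = 945/0.3 = 3150

Y = 3150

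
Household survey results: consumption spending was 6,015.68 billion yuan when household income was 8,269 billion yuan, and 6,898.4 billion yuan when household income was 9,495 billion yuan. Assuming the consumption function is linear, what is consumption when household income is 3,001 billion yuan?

MPC = (6898.4 − 6015.68)/(9495 − 8269) = 882.72/1226 = 0.72
a = 6015.68 − 0.72(8269) = 6015.68 − 5953.68 = 62
C = 62 + 0.72(3001) = 62 + 2160.72 = 2222.72

C = 2222.72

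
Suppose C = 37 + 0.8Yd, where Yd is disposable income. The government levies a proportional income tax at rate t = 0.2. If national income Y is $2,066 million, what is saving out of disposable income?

Yd = (1 − 0.2)(2066) = 0.8(2066) = 1652.8
C = 37 + 0.8(1652.8) = 37 + 1322.24 = 1359.24
S = Yd − C = 1652.8 − 1359.24 = 293.56

S = 293.56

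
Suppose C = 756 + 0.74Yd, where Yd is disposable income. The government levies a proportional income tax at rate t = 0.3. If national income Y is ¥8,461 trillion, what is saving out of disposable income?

Yd = (1 − 0.3)(8461) = 0.7(8461) = 5922.7
C = 756 + 0.74(5922.7) = 756 + 4382.798 = 5138.798
S = Yd − C = 5922.7 − 5138.798 = 783.902

S = 783.902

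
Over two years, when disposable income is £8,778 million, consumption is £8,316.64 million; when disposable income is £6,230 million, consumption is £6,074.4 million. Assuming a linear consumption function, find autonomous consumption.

MPC = ΔC/ΔY = (8316.64 − 6074.4)/(8778 − 6230) = 2242.24/2548 = 0.88
a = C − MPC·Y = 6074.4 − 0.88(6230) = 6074.4 − 5482.4 = 592

a = 592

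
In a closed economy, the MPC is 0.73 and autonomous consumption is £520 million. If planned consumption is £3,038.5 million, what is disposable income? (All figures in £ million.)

Y = 3450

520 + 0.73Y = 3038.5
0.73Y = 2518.5, so Y = 2518.5/0.73 = 3450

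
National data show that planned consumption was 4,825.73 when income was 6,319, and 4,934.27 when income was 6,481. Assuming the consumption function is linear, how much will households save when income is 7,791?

MPC = (4934.27 − 4825.73)/(6481 − 6319) = 108.54/162 = 0.67
a = 4825.73 − 0.67(6319) = 4825.73 − 4233.73 = 592
C = 592 + 0.67(7791) = 5811.97
S = 7791 − 5811.97 = 1979.03

S = 1979.03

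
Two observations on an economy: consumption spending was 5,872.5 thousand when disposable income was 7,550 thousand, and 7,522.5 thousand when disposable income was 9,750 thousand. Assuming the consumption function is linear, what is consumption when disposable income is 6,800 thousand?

C = 5310

MPC = (7522.5 − 5872.5)/(9750 − 7550) = 1650/2200 = 0.75
a = 5872.5 − 0.75(7550) = 5872.5 − 5662.5 = 210
C = 210 + 0.75(6800) = 210 + 5100 = 5310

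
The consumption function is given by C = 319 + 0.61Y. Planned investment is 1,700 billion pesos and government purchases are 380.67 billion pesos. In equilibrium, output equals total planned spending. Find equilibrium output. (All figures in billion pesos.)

Y = 6153

Y = C + I + G = 319 + 0.61Y + 1700 + 380.67
Y − 0.61Y = 2399.67
0.39Y = 2399.67, so Y = 2399.67/0.39 = 6153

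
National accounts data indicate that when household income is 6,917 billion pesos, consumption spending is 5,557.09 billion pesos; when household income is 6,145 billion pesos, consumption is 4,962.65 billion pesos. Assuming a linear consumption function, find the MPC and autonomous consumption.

MPC = 0.77; a = 231

MPC = ΔC/ΔY = (5557.09 − 4962.65)/(6917 − 6145) = 594.44/772 = 0.77
a = C − MPC·Y = 4962.65 − 0.77(6145) = 4962.65 − 4731.65 = 231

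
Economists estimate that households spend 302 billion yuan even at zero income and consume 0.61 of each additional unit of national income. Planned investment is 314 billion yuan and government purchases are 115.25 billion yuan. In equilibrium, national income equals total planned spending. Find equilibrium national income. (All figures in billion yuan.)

Y = C + I + G = 302 + 0.61Y + 314 + 115.25
Y − 0.61Y = 731.25
0.39Y = 731.25, so Y = 731.25/0.39 = 1875

Y = 1875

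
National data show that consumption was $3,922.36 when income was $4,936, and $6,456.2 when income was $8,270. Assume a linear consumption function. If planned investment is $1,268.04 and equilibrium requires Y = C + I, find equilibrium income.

MPC = (6456.2 − 3922.36)/(8270 − 4936) = 2533.84/3334 = 0.76
a = 3922.36 − 0.76(4936) = 171
Equilibrium: Y = 171 + 0.76Y + 1268.04
0.24Y = 1439.04, so Y = 1439.04/0.24 = 5996

Y = 5996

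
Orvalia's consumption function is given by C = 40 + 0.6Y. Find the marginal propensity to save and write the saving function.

MPS = 1 − MPC = 1 − 0.6 = 0.4
S = Y − C = -40 + 0.4Y

MPS = 0.4; S = -40 + 0.4Y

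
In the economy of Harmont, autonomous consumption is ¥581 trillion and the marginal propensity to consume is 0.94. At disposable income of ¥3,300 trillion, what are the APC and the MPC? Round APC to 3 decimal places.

MPC = 0.94 (the slope of the consumption function)
C = 581 + 0.94(3300) = 3683, so APC = 3683/3300 = 1.116

APC = 1.116; MPC = 0.94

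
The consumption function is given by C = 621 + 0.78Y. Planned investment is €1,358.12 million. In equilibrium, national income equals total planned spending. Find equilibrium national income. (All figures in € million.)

Y = 8996

Y = C + I = 621 + 0.78Y + 1358.12
Y − 0.78Y = 1979.12
0.22Y = 1979.12, so Y = 1979.12/0.22 = 8996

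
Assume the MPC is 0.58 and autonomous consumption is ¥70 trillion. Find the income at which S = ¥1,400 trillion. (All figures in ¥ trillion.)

Y = 3500

S = Y − C = -70 + 0.42Y
-70 + 0.42Y = 1400, so 0.42Y = 1470 and Y = 3500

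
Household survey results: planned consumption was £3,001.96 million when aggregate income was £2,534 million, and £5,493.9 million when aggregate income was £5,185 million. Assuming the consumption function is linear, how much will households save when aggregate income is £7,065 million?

MPC = (5493.9 − 3001.96)/(5185 − 2534) = 2491.94/2651 = 0.94
a = 3001.96 − 0.94(2534) = 3001.96 − 2381.96 = 620
C = 620 + 0.94(7065) = 7261.1
S = 7065 − 7261.1 = -196.1

S = -196.1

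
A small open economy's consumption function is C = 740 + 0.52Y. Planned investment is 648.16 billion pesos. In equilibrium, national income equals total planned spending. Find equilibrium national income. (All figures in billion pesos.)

Y = C + I = 740 + 0.52Y + 648.16
Y − 0.52Y = 1388.16
0.48Y = 1388.16, so Y = 1388.16/0.48 = 2892

Y = 2892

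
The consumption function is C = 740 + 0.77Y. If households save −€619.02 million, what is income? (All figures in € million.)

Y = 526

S = Y − C = -740 + 0.23Y
-740 + 0.23Y = -619.02, so 0.23Y = 120.98 and Y = 526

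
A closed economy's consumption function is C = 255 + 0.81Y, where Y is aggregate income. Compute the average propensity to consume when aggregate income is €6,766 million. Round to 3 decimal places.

APC = 0.848

C = 255 + 0.81(6766) = 5735.46
APC = C/Y = 5735.46/6766 = 0.848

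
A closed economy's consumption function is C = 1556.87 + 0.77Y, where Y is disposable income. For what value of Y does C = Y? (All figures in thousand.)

Y = 6769

At break-even, C = Y: 1556.87 + 0.77Y = Y
0.23Y = 1556.87, so Y = 1556.87/0.23 = 6769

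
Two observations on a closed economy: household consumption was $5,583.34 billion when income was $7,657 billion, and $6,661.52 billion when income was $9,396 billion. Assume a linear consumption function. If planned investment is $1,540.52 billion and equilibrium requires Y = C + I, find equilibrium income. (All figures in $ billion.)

MPC = (6661.52 − 5583.34)/(9396 − 7657) = 1078.18/1739 = 0.62
a = 5583.34 − 0.62(7657) = 836
Equilibrium: Y = 836 + 0.62Y + 1540.52
0.38Y = 2376.52, so Y = 2376.52/0.38 = 6254

Y = 6254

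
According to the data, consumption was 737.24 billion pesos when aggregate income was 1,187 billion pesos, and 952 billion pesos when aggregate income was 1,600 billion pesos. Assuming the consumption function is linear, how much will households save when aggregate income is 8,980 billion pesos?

MPC = (952 − 737.24)/(1600 − 1187) = 214.76/413 = 0.52
a = 737.24 − 0.52(1187) = 737.24 − 617.24 = 120
C = 120 + 0.52(8980) = 4789.6
S = 8980 − 4789.6 = 4190.4

S = 4190.4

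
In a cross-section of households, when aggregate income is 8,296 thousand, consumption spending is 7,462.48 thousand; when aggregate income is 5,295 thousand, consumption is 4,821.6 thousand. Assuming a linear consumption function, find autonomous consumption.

a = 162

MPC = ΔC/ΔY = (7462.48 − 4821.6)/(8296 − 5295) = 2640.88/3001 = 0.88
a = C − MPC·Y = 4821.6 − 0.88(5295) = 4821.6 − 4659.6 = 162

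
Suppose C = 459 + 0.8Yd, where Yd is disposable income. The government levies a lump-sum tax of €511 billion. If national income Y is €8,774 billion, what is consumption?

Yd = Y − T = 8774 − 511 = 8263
C = 459 + 0.8(8263) = 459 + 6610.4 = 7069.4

C = 7069.4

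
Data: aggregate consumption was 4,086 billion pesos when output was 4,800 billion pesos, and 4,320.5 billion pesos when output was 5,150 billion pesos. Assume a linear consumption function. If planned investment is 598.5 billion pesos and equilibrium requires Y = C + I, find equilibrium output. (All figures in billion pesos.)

MPC = (4320.5 − 4086)/(5150 − 4800) = 234.5/350 = 0.67
a = 4086 − 0.67(4800) = 870
Equilibrium: Y = 870 + 0.67Y + 598.5
0.33Y = 1468.5, so Y = 1468.5/0.33 = 4450

Y = 4450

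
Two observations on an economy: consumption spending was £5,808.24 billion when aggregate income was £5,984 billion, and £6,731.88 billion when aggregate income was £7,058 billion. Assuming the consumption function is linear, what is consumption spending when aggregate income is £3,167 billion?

C = 3385.62

MPC = (6731.88 − 5808.24)/(7058 − 5984) = 923.64/1074 = 0.86
a = 5808.24 − 0.86(5984) = 5808.24 − 5146.24 = 662
C = 662 + 0.86(3167) = 662 + 2723.62 = 3385.62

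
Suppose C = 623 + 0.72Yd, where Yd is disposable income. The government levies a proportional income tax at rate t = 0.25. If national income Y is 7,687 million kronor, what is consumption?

Yd = (1 − 0.25)(7687) = 0.75(7687) = 5765.25
C = 623 + 0.72(5765.25) = 623 + 4150.98 = 4773.98

C = 4773.98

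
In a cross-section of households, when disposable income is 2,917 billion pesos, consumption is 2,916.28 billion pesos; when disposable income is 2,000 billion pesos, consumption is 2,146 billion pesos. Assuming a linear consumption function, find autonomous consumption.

MPC = ΔC/ΔY = (2916.28 − 2146)/(2917 − 2000) = 770.28/917 = 0.84
a = C − MPC·Y = 2146 − 0.84(2000) = 2146 − 1680 = 466

a = 466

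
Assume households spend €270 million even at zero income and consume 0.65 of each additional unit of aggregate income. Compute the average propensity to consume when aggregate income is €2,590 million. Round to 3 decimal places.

C = 270 + 0.65(2590) = 1953.5
APC = C/Y = 1953.5/2590 = 0.754

APC = 0.754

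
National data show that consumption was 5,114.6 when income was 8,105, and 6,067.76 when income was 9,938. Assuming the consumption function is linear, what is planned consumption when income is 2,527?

C = 2214.04

MPC = (6067.76 − 5114.6)/(9938 − 8105) = 953.16/1833 = 0.52
a = 5114.6 − 0.52(8105) = 5114.6 − 4214.6 = 900
C = 900 + 0.52(2527) = 900 + 1314.04 = 2214.04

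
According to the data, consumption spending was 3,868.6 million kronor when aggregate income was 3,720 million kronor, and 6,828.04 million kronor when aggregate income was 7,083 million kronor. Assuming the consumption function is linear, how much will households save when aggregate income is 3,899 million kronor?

MPC = (6828.04 − 3868.6)/(7083 − 3720) = 2959.44/3363 = 0.88
a = 3868.6 − 0.88(3720) = 3868.6 − 3273.6 = 595
C = 595 + 0.88(3899) = 4026.12
S = 3899 − 4026.12 = -127.12

S = -127.12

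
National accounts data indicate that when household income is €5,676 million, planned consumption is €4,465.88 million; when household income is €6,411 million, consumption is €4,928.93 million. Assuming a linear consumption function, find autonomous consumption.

MPC = ΔC/ΔY = (4928.93 − 4465.88)/(6411 − 5676) = 463.05/735 = 0.63
a = C − MPC·Y = 4465.88 − 0.63(5676) = 4465.88 − 3575.88 = 890

a = 890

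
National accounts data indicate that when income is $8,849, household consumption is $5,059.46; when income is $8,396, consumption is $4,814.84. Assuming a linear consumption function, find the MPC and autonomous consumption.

MPC = 0.54; a = 281

MPC = ΔC/ΔY = (5059.46 − 4814.84)/(8849 − 8396) = 244.62/453 = 0.54
a = C − MPC·Y = 4814.84 − 0.54(8396) = 4814.84 − 4533.84 = 281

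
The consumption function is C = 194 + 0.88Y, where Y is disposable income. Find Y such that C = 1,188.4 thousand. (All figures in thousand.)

Y = 1130

194 + 0.88Y = 1188.4
0.88Y = 994.4, so Y = 994.4/0.88 = 1130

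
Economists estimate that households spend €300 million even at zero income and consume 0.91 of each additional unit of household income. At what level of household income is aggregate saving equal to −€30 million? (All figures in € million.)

Y = 3000

S = Y − C = -300 + 0.09Y
-300 + 0.09Y = -30, so 0.09Y = 270 and Y = 3000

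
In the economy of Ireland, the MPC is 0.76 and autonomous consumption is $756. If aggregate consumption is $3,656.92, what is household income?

756 + 0.76Y = 3656.92
0.76Y = 2900.92, so Y = 2900.92/0.76 = 3817

Y = 3817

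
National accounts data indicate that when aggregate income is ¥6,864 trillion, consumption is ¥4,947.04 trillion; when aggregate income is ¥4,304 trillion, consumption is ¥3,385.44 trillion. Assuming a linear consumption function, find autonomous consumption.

MPC = ΔC/ΔY = (4947.04 − 3385.44)/(6864 − 4304) = 1561.6/2560 = 0.61
a = C − MPC·Y = 3385.44 − 0.61(4304) = 3385.44 − 2625.44 = 760

a = 760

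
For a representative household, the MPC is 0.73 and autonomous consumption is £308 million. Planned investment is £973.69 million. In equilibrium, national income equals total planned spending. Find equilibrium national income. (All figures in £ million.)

Y = C + I = 308 + 0.73Y + 973.69
Y − 0.73Y = 1281.69
0.27Y = 1281.69, so Y = 1281.69/0.27 = 4747

Y = 4747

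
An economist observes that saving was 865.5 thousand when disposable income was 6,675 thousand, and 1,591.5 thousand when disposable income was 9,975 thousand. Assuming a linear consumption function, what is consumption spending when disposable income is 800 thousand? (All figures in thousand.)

MPS = ΔS/ΔY = (1591.5 − 865.5)/(9975 − 6675) = 726/3300 = 0.22
MPC = 1 − MPS = 0.78
Autonomous saving = 865.5 − 0.22(6675) = -603, so a = 603
C = 603 + 0.78(800) = 603 + 624 = 1227

C = 1227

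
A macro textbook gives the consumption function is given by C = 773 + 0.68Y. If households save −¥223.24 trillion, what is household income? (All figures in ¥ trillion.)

Y = 1718

S = Y − C = -773 + 0.32Y
-773 + 0.32Y = -223.24, so 0.32Y = 549.76 and Y = 1718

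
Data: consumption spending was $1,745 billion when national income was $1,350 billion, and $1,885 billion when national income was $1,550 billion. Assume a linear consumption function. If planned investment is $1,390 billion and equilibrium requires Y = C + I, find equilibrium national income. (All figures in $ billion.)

MPC = (1885 − 1745)/(1550 − 1350) = 140/200 = 0.7
a = 1745 − 0.7(1350) = 800
Equilibrium: Y = 800 + 0.7Y + 1390
0.3Y = 2190, so Y = 2190/0.3 = 7300

Y = 7300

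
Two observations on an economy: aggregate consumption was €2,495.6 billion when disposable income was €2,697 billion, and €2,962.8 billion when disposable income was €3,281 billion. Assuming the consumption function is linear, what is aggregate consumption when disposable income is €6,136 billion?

C = 5246.8

MPC = (2962.8 − 2495.6)/(3281 − 2697) = 467.2/584 = 0.8
a = 2495.6 − 0.8(2697) = 2495.6 − 2157.6 = 338
C = 338 + 0.8(6136) = 338 + 4908.8 = 5246.8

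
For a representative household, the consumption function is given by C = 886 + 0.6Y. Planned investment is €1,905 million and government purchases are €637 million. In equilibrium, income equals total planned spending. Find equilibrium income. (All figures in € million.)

Y = 8570

Y = C + I + G = 886 + 0.6Y + 1905 + 637
Y − 0.6Y = 3428
0.4Y = 3428, so Y = 3428/0.4 = 8570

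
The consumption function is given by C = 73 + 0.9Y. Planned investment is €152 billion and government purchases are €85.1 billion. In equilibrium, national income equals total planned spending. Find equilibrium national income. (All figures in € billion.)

Y = 3101

Y = C + I + G = 73 + 0.9Y + 152 + 85.1
Y − 0.9Y = 310.1
0.1Y = 310.1, so Y = 310.1/0.1 = 3101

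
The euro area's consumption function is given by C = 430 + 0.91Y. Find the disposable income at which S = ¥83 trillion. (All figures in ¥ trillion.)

S = Y − C = -430 + 0.09Y
-430 + 0.09Y = 83, so 0.09Y = 513 and Y = 5700

Y = 5700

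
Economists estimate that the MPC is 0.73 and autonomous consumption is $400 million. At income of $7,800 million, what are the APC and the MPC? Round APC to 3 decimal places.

APC = 0.781; MPC = 0.73

MPC = 0.73 (the slope of the consumption function)
C = 400 + 0.73(7800) = 6094, so APC = 6094/7800 = 0.781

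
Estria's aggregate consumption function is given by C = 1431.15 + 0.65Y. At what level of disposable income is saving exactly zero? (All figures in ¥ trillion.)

Y = 4089

At break-even, C = Y: 1431.15 + 0.65Y = Y
0.35Y = 1431.15, so Y = 1431.15/0.35 = 4089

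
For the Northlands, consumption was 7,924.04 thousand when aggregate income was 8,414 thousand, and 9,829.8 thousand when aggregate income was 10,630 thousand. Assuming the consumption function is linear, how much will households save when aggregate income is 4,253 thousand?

S = -92.58

MPC = (9829.8 − 7924.04)/(10630 − 8414) = 1905.76/2216 = 0.86
a = 7924.04 − 0.86(8414) = 7924.04 − 7236.04 = 688
C = 688 + 0.86(4253) = 4345.58
S = 4253 − 4345.58 = -92.58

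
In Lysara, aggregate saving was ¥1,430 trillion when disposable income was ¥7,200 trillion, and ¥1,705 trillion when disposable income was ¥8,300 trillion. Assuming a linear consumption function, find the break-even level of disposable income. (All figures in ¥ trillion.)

Y = 1480

MPS = ΔS/ΔY = (1705 − 1430)/(8300 − 7200) = 275/1100 = 0.25
MPC = 1 − MPS = 0.75
From S(7200) = 1430: −a + 0.25(7200) = 1430, so a = 1800 − 1430 = 370
Break-even (S = 0): Y = a/MPS = 370/0.25 = 1480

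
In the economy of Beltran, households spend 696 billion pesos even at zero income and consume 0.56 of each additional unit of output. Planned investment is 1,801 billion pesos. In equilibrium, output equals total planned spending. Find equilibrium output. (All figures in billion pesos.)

Y = 5675

Y = C + I = 696 + 0.56Y + 1801
Y − 0.56Y = 2497
0.44Y = 2497, so Y = 2497/0.44 = 5675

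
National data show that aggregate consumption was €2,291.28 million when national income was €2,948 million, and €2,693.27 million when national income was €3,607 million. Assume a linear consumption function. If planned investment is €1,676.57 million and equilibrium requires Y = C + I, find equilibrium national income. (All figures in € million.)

Y = 5563

MPC = (2693.27 − 2291.28)/(3607 − 2948) = 401.99/659 = 0.61
a = 2291.28 − 0.61(2948) = 493
Equilibrium: Y = 493 + 0.61Y + 1676.57
0.39Y = 2169.57, so Y = 2169.57/0.39 = 5563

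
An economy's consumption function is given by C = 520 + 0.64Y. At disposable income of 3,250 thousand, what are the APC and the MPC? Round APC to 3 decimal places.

APC = 0.800; MPC = 0.64

MPC = 0.64 (the slope of the consumption function)
C = 520 + 0.64(3250) = 2600, so APC = 2600/3250 = 0.800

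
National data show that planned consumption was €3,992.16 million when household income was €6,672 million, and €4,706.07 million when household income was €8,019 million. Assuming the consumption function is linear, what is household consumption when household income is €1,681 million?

MPC = (4706.07 − 3992.16)/(8019 − 6672) = 713.91/1347 = 0.53
a = 3992.16 − 0.53(6672) = 3992.16 − 3536.16 = 456
C = 456 + 0.53(1681) = 456 + 890.93 = 1346.93

C = 1346.93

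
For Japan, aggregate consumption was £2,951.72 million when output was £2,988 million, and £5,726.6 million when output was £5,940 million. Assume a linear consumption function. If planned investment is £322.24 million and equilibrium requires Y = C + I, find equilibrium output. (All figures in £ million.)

Y = 7754

MPC = (5726.6 − 2951.72)/(5940 − 2988) = 2774.88/2952 = 0.94
a = 2951.72 − 0.94(2988) = 143
Equilibrium: Y = 143 + 0.94Y + 322.24
0.06Y = 465.24, so Y = 465.24/0.06 = 7754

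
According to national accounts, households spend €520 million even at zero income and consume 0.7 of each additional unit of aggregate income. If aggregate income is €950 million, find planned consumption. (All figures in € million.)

C = 1185

C = 520 + 0.7(950) = 520 + 665 = 1185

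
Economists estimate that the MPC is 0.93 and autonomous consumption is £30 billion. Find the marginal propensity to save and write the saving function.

MPS = 0.07; S = -30 + 0.07Y

MPS = 1 − MPC = 1 − 0.93 = 0.07
S = Y − C = -30 + 0.07Y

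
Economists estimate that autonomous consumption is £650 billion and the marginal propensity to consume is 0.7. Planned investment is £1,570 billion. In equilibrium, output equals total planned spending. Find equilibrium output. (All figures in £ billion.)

Y = C + I = 650 + 0.7Y + 1570
Y − 0.7Y = 2220
0.3Y = 2220, so Y = 2220/0.3 = 7400

Y = 7400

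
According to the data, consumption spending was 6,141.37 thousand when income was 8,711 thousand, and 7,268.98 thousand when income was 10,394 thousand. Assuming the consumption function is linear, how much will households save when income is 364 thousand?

MPC = (7268.98 − 6141.37)/(10394 − 8711) = 1127.61/1683 = 0.67
a = 6141.37 − 0.67(8711) = 6141.37 − 5836.37 = 305
C = 305 + 0.67(364) = 548.88
S = 364 − 548.88 = -184.88

S = -184.88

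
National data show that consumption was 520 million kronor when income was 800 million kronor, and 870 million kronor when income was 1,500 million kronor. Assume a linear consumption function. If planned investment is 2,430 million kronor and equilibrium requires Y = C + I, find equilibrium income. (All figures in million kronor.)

MPC = (870 − 520)/(1500 − 800) = 350/700 = 0.5
a = 520 − 0.5(800) = 120
Equilibrium: Y = 120 + 0.5Y + 2430
0.5Y = 2550, so Y = 2550/0.5 = 5100

Y = 5100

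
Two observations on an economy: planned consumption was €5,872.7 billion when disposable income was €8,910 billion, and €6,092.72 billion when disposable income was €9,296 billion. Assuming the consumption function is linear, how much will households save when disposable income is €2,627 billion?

S = 335.61

MPC = (6092.72 − 5872.7)/(9296 − 8910) = 220.02/386 = 0.57
a = 5872.7 − 0.57(8910) = 5872.7 − 5078.7 = 794
C = 794 + 0.57(2627) = 2291.39
S = 2627 − 2291.39 = 335.61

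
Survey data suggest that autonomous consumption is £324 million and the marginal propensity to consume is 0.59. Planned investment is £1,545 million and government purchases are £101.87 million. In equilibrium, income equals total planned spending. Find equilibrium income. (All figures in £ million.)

Y = 4807

Y = C + I + G = 324 + 0.59Y + 1545 + 101.87
Y − 0.59Y = 1970.87
0.41Y = 1970.87, so Y = 1970.87/0.41 = 4807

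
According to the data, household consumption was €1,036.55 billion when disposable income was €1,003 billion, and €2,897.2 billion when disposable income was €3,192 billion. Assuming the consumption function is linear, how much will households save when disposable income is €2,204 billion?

MPC = (2897.2 − 1036.55)/(3192 − 1003) = 1860.65/2189 = 0.85
a = 1036.55 − 0.85(1003) = 1036.55 − 852.55 = 184
C = 184 + 0.85(2204) = 2057.4
S = 2204 − 2057.4 = 146.6

S = 146.6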